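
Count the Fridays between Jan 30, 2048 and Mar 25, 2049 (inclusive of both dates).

Jan 30, 2048 is a Thursday.
That's 421 days from start to end, counting both.
421 = 7 × 60 + 1, so there are 60 full weeks plus 1 extra day.
Each full week contributes one Friday: 60 so far.
The 1 extra day is Thursday — none qualify.
Total: 60 + 0 = 60.

60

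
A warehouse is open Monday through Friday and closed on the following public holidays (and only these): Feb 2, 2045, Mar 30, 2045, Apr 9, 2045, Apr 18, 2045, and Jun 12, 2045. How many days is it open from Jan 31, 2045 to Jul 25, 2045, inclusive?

Jan 31, 2045 is a Tuesday.
The range spans 176 days (inclusive of both endpoints).
176 = 7 × 25 + 1, so there are 25 full weeks plus 1 extra day.
Each full week contributes 5 weekdays (Mon–Fri): 25 × 5 = 125.
The 1 extra day is Tuesday — 1 of them qualifies.
Total: 125 + 1 = 126.
Holidays: Feb 2, 2045 (Thu); Mar 30, 2045 (Thu); Apr 9, 2045 (Sun); Apr 18, 2045 (Tue); Jun 12, 2045 (Mon).
4 of the 5 holidays fall on weekdays; the rest are weekends and were already excluded.
Business days: 126 − 4 = 122.

122 working days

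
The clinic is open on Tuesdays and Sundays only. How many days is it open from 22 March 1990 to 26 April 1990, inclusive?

22 March 1990 is a Thursday.
From 22 March 1990 to 26 April 1990 is 36 days inclusive.
36 = 7 × 5 + 1, so there are 5 full weeks plus 1 extra day.
Each full week contributes 2 days from the set (Tue, Sun): 5 × 2 = 10.
The 1 extra day is Thursday — none qualify.
Total: 10 + 0 = 10.

10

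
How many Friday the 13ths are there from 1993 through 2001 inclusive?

Friday-the-13ths by year:
1993: Aug
1994: May
1995: Jan, Oct
1996: Sep, Dec
1997: Jun
1998: Feb, Mar, Nov
1999: Aug
2000: Oct
2001: Apr, Jul

14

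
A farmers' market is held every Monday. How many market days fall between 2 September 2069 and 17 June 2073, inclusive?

198 Mondays

2 September 2069 is a Monday.
That's 1385 days from start to end, counting both.
1385 = 7 × 197 + 6, so there are 197 full weeks plus 6 extra days.
Each full week contributes one Monday: 197 so far.
The 6 extra days are Mon, Tue, Wed, Thu, Fri, Sat — 1 of them qualifies.
Total: 197 + 1 = 198.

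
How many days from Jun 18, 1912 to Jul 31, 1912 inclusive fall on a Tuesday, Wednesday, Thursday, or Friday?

26

Jun 18, 1912 is a Tuesday.
From Jun 18, 1912 to Jul 31, 1912 is 44 days inclusive.
44 = 7 × 6 + 2, so there are 6 full weeks plus 2 extra days.
Each full week contributes 4 days from the set (Tue, Wed, Thu, Fri): 6 × 4 = 24.
The 2 extra days are Tuesday, Wednesday — 2 of them qualify.
Total: 24 + 2 = 26.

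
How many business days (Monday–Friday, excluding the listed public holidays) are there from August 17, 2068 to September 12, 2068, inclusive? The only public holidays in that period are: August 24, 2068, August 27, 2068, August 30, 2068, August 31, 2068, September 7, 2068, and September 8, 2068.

14

August 17, 2068 is a Friday.
The range spans 27 days (inclusive of both endpoints).
27 = 7 × 3 + 6, so there are 3 full weeks plus 6 extra days.
Each full week contributes 5 weekdays (Mon–Fri): 3 × 5 = 15.
The 6 extra days are Fri, Sat, Sun, Mon, Tue, Wed — 4 of them qualify.
Total: 15 + 4 = 19.
Holidays: August 24, 2068 (Fri); August 27, 2068 (Mon); August 30, 2068 (Thu); August 31, 2068 (Fri); September 7, 2068 (Fri); September 8, 2068 (Sat).
5 of the 6 holidays fall on weekdays; the rest are weekends and were already excluded.
Business days: 19 − 5 = 14.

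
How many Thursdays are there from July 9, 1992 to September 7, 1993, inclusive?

61 Thursdays

July 9, 1992 is a Thursday.
The range spans 426 days (inclusive of both endpoints).
426 = 7 × 60 + 6, so there are 60 full weeks plus 6 extra days.
Each full week contributes one Thursday: 60 so far.
The 6 extra days are Thursday, Friday, Saturday, Sunday, Monday, Tuesday — 1 of them qualifies.
Total: 60 + 1 = 61.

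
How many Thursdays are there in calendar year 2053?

2053-01-01 is a Wednesday.
The range spans 365 days (inclusive of both endpoints).
365 = 7 × 52 + 1, so there are 52 full weeks plus 1 extra day.
Each full week contributes one Thursday: 52 so far.
The 1 extra day is Wednesday — none qualify.
Total: 52 + 0 = 52.

52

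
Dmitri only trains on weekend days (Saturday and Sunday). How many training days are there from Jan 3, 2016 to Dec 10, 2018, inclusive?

307

Jan 3, 2016 is a Sunday.
That's 1073 days from start to end, counting both.
1073 = 7 × 153 + 2, so there are 153 full weeks plus 2 extra days.
Each full week contributes 2 weekend days (Sat, Sun): 153 × 2 = 306.
The 2 extra days are Sunday, Monday — 1 of them qualifies.
Total: 306 + 1 = 307.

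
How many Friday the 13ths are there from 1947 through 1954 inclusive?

13

Friday-the-13ths by year:
1947: Jun
1948: Feb, Aug
1949: May
1950: Jan, Oct
1951: Apr, Jul
1952: Jun
1953: Feb, Mar, Nov
1954: Aug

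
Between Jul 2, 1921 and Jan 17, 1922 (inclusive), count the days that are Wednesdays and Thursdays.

Jul 2, 1921 is a Saturday.
From Jul 2, 1921 to Jan 17, 1922 is 200 days inclusive.
200 = 7 × 28 + 4, so there are 28 full weeks plus 4 extra days.
Each full week contributes 2 days from the set (Wed, Thu): 28 × 2 = 56.
The 4 extra days are Saturday, Sunday, Monday, Tuesday — none qualify.
Total: 56 + 0 = 56.

56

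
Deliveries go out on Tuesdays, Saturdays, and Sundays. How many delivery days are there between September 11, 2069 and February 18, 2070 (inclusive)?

September 11, 2069 is a Wednesday.
That's 161 days from start to end, counting both.
161 = 7 × 23, so the span is exactly 23 full weeks.
Each full week contributes 3 days from the set (Tue, Sat, Sun): 23 × 3 = 69.
Total: 69.

69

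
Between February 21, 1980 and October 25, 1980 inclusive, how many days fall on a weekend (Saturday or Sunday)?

71

February 21, 1980 is a Thursday.
That's 248 days from start to end, counting both.
248 = 7 × 35 + 3, so there are 35 full weeks plus 3 extra days.
Each full week contributes 2 weekend days (Sat, Sun): 35 × 2 = 70.
The 3 extra days are Thu, Fri, Sat — 1 of them qualifies.
Total: 70 + 1 = 71.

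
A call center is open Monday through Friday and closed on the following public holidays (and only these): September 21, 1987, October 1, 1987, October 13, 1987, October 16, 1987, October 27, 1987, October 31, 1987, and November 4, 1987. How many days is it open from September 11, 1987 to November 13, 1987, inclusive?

40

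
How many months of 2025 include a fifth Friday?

4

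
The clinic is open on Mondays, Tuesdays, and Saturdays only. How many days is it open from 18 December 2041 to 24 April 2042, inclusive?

54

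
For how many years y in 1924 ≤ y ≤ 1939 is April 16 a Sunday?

2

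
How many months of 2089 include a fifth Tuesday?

4

A month has five Tuesdays exactly when Tuesday falls within its first (length − 28) days.
Jan: 31 days, starts Sat → 5 of Sat, Sun, Mon
Feb: 28 days, starts Tue → 5 of (none)
Mar: 31 days, starts Tue → 5 of Tue, Wed, Thu ✓
Apr: 30 days, starts Fri → 5 of Fri, Sat
May: 31 days, starts Sun → 5 of Sun, Mon, Tue ✓
Jun: 30 days, starts Wed → 5 of Wed, Thu
Jul: 31 days, starts Fri → 5 of Fri, Sat, Sun
Aug: 31 days, starts Mon → 5 of Mon, Tue, Wed ✓
Sep: 30 days, starts Thu → 5 of Thu, Fri
Oct: 31 days, starts Sat → 5 of Sat, Sun, Mon
Nov: 30 days, starts Tue → 5 of Tue, Wed ✓
Dec: 31 days, starts Thu → 5 of Thu, Fri, Sat
Months with five Tuesdays: Mar, May, Aug, Nov.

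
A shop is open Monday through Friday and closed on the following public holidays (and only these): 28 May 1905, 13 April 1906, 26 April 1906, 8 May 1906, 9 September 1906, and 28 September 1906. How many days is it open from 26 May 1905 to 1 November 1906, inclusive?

26 May 1905 is a Friday.
From 26 May 1905 to 1 November 1906 is 525 days inclusive.
525 = 7 × 75, so the span is exactly 75 full weeks.
Each full week contributes 5 weekdays (Mon–Fri): 75 × 5 = 375.
Total: 375.
Holidays: 28 May 1905 (Sun); 13 April 1906 (Fri); 26 April 1906 (Thu); 8 May 1906 (Tue); 9 September 1906 (Sun); 28 September 1906 (Fri).
4 of the 6 holidays fall on weekdays; the rest are weekends and were already excluded.
Business days: 375 − 4 = 371.

371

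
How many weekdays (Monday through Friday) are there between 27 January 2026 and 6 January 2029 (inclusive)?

27 January 2026 is a Tuesday.
That's 1076 days from start to end, counting both.
1076 = 7 × 153 + 5, so there are 153 full weeks plus 5 extra days.
Each full week contributes 5 weekdays (Mon–Fri): 153 × 5 = 765.
The 5 extra days are Tue, Wed, Thu, Fri, Sat — 4 of them qualify.
Total: 765 + 4 = 769.

769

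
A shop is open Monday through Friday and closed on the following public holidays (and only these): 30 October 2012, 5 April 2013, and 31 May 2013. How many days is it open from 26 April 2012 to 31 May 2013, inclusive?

26 April 2012 is a Thursday.
That's 401 days from start to end, counting both.
401 = 7 × 57 + 2, so there are 57 full weeks plus 2 extra days.
Each full week contributes 5 weekdays (Mon–Fri): 57 × 5 = 285.
The 2 extra days are Thu, Fri — 2 of them qualify.
Total: 285 + 2 = 287.
Holidays: 30 October 2012 (Tue); 5 April 2013 (Fri); 31 May 2013 (Fri).
All 3 holidays fall on weekdays, so subtract 3.
Business days: 287 − 3 = 284.

284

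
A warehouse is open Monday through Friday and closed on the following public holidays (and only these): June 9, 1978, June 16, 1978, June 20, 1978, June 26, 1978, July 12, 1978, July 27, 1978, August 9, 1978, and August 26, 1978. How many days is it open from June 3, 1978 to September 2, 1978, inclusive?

June 3, 1978 is a Saturday.
That's 92 days from start to end, counting both.
92 = 7 × 13 + 1, so there are 13 full weeks plus 1 extra day.
Each full week contributes 5 weekdays (Mon–Fri): 13 × 5 = 65.
The 1 extra day is Saturday — none qualify.
Total: 65 + 0 = 65.
Holidays: June 9, 1978 (Fri); June 16, 1978 (Fri); June 20, 1978 (Tue); June 26, 1978 (Mon); July 12, 1978 (Wed); July 27, 1978 (Thu); August 9, 1978 (Wed); August 26, 1978 (Sat).
7 of the 8 holidays fall on weekdays; the rest are weekends and were already excluded.
Business days: 65 − 7 = 58.

58 business days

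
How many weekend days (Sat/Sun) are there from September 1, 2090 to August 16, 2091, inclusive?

100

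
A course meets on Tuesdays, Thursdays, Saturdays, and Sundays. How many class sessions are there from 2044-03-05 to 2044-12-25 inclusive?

170

2044-03-05 is a Saturday.
That's 296 days from start to end, counting both.
296 = 7 × 42 + 2, so there are 42 full weeks plus 2 extra days.
Each full week contributes 4 days from the set (Tue, Thu, Sat, Sun): 42 × 4 = 168.
The 2 extra days are Sat, Sun — 2 of them qualify.
Total: 168 + 2 = 170.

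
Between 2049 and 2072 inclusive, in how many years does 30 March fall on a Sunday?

4

Day of week of March 30 in each year:
2049: Tue, 2050: Wed, 2051: Thu, 2052: Sat, 2053: Sun ✓, 2054: Mon, 2055: Tue, 2056: Thu, 2057: Fri, 2058: Sat, 2059: Sun ✓, 2060: Tue, 2061: Wed, 2062: Thu, 2063: Fri, 2064: Sun ✓, 2065: Mon, 2066: Tue, 2067: Wed, 2068: Fri, 2069: Sat, 2070: Sun ✓, 2071: Mon, 2072: Wed
Sundays: 2053, 2059, 2064, 2070.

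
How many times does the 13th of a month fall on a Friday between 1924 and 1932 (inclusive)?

16

Friday-the-13ths by year:
1924: Jun
1925: Feb, Mar, Nov
1926: Aug
1927: May
1928: Jan, Apr, Jul
1929: Sep, Dec
1930: Jun
1931: Feb, Mar, Nov
1932: May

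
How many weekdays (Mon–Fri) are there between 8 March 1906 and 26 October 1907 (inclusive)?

427 weekdays

8 March 1906 is a Thursday.
That's 598 days from start to end, counting both.
598 = 7 × 85 + 3, so there are 85 full weeks plus 3 extra days.
Each full week contributes 5 weekdays (Mon–Fri): 85 × 5 = 425.
The 3 extra days are Thu, Fri, Sat — 2 of them qualify.
Total: 425 + 2 = 427.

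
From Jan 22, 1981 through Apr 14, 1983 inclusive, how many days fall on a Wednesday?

116

Jan 22, 1981 is a Thursday.
The range spans 813 days (inclusive of both endpoints).
813 = 7 × 116 + 1, so there are 116 full weeks plus 1 extra day.
Each full week contributes one Wednesday: 116 so far.
The 1 extra day is Thursday — none qualify.
Total: 116 + 0 = 116.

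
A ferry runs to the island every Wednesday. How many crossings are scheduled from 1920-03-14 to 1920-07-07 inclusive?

17 Wednesdays

1920-03-14 is a Sunday.
The range spans 116 days (inclusive of both endpoints).
116 = 7 × 16 + 4, so there are 16 full weeks plus 4 extra days.
Each full week contributes one Wednesday: 16 so far.
The 4 extra days are Sun, Mon, Tue, Wed — 1 of them qualifies.
Total: 16 + 1 = 17.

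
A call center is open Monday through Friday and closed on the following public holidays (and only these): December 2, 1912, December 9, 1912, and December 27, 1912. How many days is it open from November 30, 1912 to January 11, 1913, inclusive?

27 working days

November 30, 1912 is a Saturday.
The range spans 43 days (inclusive of both endpoints).
43 = 7 × 6 + 1, so there are 6 full weeks plus 1 extra day.
Each full week contributes 5 weekdays (Mon–Fri): 6 × 5 = 30.
The 1 extra day is Saturday — none qualify.
Total: 30 + 0 = 30.
Holidays: December 2, 1912 (Mon); December 9, 1912 (Mon); December 27, 1912 (Fri).
All 3 holidays fall on weekdays, so subtract 3.
Business days: 30 − 3 = 27.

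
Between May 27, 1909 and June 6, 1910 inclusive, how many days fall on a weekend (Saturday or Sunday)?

108

May 27, 1909 is a Thursday.
The range spans 376 days (inclusive of both endpoints).
376 = 7 × 53 + 5, so there are 53 full weeks plus 5 extra days.
Each full week contributes 2 weekend days (Sat, Sun): 53 × 2 = 106.
The 5 extra days are Thu, Fri, Sat, Sun, Mon — 2 of them qualify.
Total: 106 + 2 = 108.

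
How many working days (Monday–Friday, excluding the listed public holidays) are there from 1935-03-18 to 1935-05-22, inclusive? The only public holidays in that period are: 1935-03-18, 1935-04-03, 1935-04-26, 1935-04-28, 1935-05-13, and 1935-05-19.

1935-03-18 is a Monday.
That's 66 days from start to end, counting both.
66 = 7 × 9 + 3, so there are 9 full weeks plus 3 extra days.
Each full week contributes 5 weekdays (Mon–Fri): 9 × 5 = 45.
The 3 extra days are Monday, Tuesday, Wednesday — 3 of them qualify.
Total: 45 + 3 = 48.
Holidays: 1935-03-18 (Mon); 1935-04-03 (Wed); 1935-04-26 (Fri); 1935-04-28 (Sun); 1935-05-13 (Mon); 1935-05-19 (Sun).
4 of the 6 holidays fall on weekdays; the rest are weekends and were already excluded.
Business days: 48 − 4 = 44.

44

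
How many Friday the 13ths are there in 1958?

1

The 13th falls on a Friday when the month's 13th has weekday Fri.
Jan 13 is Mon; Feb 13 is Thu; Mar 13 is Thu; Apr 13 is Sun; May 13 is Tue; Jun 13 is Fri ✓; Jul 13 is Sun; Aug 13 is Wed; Sep 13 is Sat; Oct 13 is Mon; Nov 13 is Thu; Dec 13 is Sat.
Friday the 13ths: Jun.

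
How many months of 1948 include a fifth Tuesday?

4

A month has five Tuesdays exactly when Tuesday falls within its first (length − 28) days.
Jan: 31 days, starts Thu → 5 of Thu, Fri, Sat
Feb: 29 days, starts Sun → 5 of Sun
Mar: 31 days, starts Mon → 5 of Mon, Tue, Wed ✓
Apr: 30 days, starts Thu → 5 of Thu, Fri
May: 31 days, starts Sat → 5 of Sat, Sun, Mon
Jun: 30 days, starts Tue → 5 of Tue, Wed ✓
Jul: 31 days, starts Thu → 5 of Thu, Fri, Sat
Aug: 31 days, starts Sun → 5 of Sun, Mon, Tue ✓
Sep: 30 days, starts Wed → 5 of Wed, Thu
Oct: 31 days, starts Fri → 5 of Fri, Sat, Sun
Nov: 30 days, starts Mon → 5 of Mon, Tue ✓
Dec: 31 days, starts Wed → 5 of Wed, Thu, Fri
Months with five Tuesdays: Mar, Jun, Aug, Nov.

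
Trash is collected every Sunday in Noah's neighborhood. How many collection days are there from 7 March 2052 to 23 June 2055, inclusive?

7 March 2052 is a Thursday.
From 7 March 2052 to 23 June 2055 is 1204 days inclusive.
1204 = 7 × 172, so the span is exactly 172 full weeks.
Each full week contributes one Sunday: 172 so far.

172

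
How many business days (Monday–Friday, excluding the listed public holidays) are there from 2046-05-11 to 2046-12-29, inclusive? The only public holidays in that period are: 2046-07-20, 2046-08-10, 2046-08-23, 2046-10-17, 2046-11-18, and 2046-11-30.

2046-05-11 is a Friday.
That's 233 days from start to end, counting both.
233 = 7 × 33 + 2, so there are 33 full weeks plus 2 extra days.
Each full week contributes 5 weekdays (Mon–Fri): 33 × 5 = 165.
The 2 extra days are Fri, Sat — 1 of them qualifies.
Total: 165 + 1 = 166.
Holidays: 2046-07-20 (Fri); 2046-08-10 (Fri); 2046-08-23 (Thu); 2046-10-17 (Wed); 2046-11-18 (Sun); 2046-11-30 (Fri).
5 of the 6 holidays fall on weekdays; the rest are weekends and were already excluded.
Business days: 166 − 5 = 161.

161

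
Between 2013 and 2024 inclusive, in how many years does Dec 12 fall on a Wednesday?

1

Day of week of December 12 in each year:
2013: Thu, 2014: Fri, 2015: Sat, 2016: Mon, 2017: Tue, 2018: Wed ✓, 2019: Thu, 2020: Sat, 2021: Sun, 2022: Mon, 2023: Tue, 2024: Thu
Wednesdays: 2018.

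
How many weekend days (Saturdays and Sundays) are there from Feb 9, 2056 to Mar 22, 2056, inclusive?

Feb 9, 2056 is a Wednesday.
That's 43 days from start to end, counting both.
43 = 7 × 6 + 1, so there are 6 full weeks plus 1 extra day.
Each full week contributes 2 weekend days (Sat, Sun): 6 × 2 = 12.
The 1 extra day is Wednesday — none qualify.
Total: 12 + 0 = 12.

12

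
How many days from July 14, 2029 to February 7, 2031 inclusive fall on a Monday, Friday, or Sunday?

246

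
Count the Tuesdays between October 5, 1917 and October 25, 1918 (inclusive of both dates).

55 Tuesdays

October 5, 1917 is a Friday.
From October 5, 1917 to October 25, 1918 is 386 days inclusive.
386 = 7 × 55 + 1, so there are 55 full weeks plus 1 extra day.
Each full week contributes one Tuesday: 55 so far.
The 1 extra day is Friday — none qualify.
Total: 55 + 0 = 55.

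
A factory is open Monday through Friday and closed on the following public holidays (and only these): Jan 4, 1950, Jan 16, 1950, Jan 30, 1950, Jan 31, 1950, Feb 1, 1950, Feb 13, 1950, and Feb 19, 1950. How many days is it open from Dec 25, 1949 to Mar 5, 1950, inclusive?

44 working days

Dec 25, 1949 is a Sunday.
The range spans 71 days (inclusive of both endpoints).
71 = 7 × 10 + 1, so there are 10 full weeks plus 1 extra day.
Each full week contributes 5 weekdays (Mon–Fri): 10 × 5 = 50.
The 1 extra day is Sunday — none qualify.
Total: 50 + 0 = 50.
Holidays: Jan 4, 1950 (Wed); Jan 16, 1950 (Mon); Jan 30, 1950 (Mon); Jan 31, 1950 (Tue); Feb 1, 1950 (Wed); Feb 13, 1950 (Mon); Feb 19, 1950 (Sun).
6 of the 7 holidays fall on weekdays; the rest are weekends and were already excluded.
Business days: 50 − 6 = 44.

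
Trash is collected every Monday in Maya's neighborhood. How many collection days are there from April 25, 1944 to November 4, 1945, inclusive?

April 25, 1944 is a Tuesday.
That's 559 days from start to end, counting both.
559 = 7 × 79 + 6, so there are 79 full weeks plus 6 extra days.
Each full week contributes one Monday: 79 so far.
The 6 extra days are Tue, Wed, Thu, Fri, Sat, Sun — none qualify.
Total: 79 + 0 = 79.

79 Mondays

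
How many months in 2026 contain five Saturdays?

4

A month has five Saturdays exactly when Saturday falls within its first (length − 28) days.
Jan: 31 days, starts Thu → 5 of Thu, Fri, Sat ✓
Feb: 28 days, starts Sun → 5 of (none)
Mar: 31 days, starts Sun → 5 of Sun, Mon, Tue
Apr: 30 days, starts Wed → 5 of Wed, Thu
May: 31 days, starts Fri → 5 of Fri, Sat, Sun ✓
Jun: 30 days, starts Mon → 5 of Mon, Tue
Jul: 31 days, starts Wed → 5 of Wed, Thu, Fri
Aug: 31 days, starts Sat → 5 of Sat, Sun, Mon ✓
Sep: 30 days, starts Tue → 5 of Tue, Wed
Oct: 31 days, starts Thu → 5 of Thu, Fri, Sat ✓
Nov: 30 days, starts Sun → 5 of Sun, Mon
Dec: 31 days, starts Tue → 5 of Tue, Wed, Thu
Months with five Saturdays: Jan, May, Aug, Oct.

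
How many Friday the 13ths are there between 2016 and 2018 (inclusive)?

Friday-the-13ths by year:
2016: May
2017: Jan, Oct
2018: Apr, Jul

5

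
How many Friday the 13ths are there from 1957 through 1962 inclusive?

Friday-the-13ths by year:
1957: Sep, Dec
1958: Jun
1959: Feb, Mar, Nov
1960: May
1961: Jan, Oct
1962: Apr, Jul

11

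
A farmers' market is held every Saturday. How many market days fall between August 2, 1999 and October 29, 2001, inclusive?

117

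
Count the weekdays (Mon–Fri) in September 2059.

22 weekdays

Sep 1, 2059 is a Monday.
The range spans 30 days (inclusive of both endpoints).
30 = 7 × 4 + 2, so there are 4 full weeks plus 2 extra days.
Each full week contributes 5 weekdays (Mon–Fri): 4 × 5 = 20.
The 2 extra days are Monday, Tuesday — 2 of them qualify.
Total: 20 + 2 = 22.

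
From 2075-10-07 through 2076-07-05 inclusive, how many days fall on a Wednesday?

39 Wednesdays

2075-10-07 is a Monday.
From 2075-10-07 to 2076-07-05 is 273 days inclusive.
273 = 7 × 39, so the span is exactly 39 full weeks.
Each full week contributes one Wednesday: 39 so far.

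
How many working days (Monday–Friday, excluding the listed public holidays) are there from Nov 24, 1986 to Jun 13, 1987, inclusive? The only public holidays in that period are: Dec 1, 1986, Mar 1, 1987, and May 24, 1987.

144 working days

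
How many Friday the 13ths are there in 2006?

The 13th falls on a Friday when the month's 13th has weekday Fri.
Jan 13 is Fri ✓; Feb 13 is Mon; Mar 13 is Mon; Apr 13 is Thu; May 13 is Sat; Jun 13 is Tue; Jul 13 is Thu; Aug 13 is Sun; Sep 13 is Wed; Oct 13 is Fri ✓; Nov 13 is Mon; Dec 13 is Wed.
Friday the 13ths: Jan, Oct.

2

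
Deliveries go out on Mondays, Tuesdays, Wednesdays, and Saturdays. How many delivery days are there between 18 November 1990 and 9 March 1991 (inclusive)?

18 November 1990 is a Sunday.
The range spans 112 days (inclusive of both endpoints).
112 = 7 × 16, so the span is exactly 16 full weeks.
Each full week contributes 4 days from the set (Mon, Tue, Wed, Sat): 16 × 4 = 64.
Total: 64.

64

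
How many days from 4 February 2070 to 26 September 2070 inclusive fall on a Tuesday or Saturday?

4 February 2070 is a Tuesday.
The range spans 235 days (inclusive of both endpoints).
235 = 7 × 33 + 4, so there are 33 full weeks plus 4 extra days.
Each full week contributes 2 days from the set (Tue, Sat): 33 × 2 = 66.
The 4 extra days are Tue, Wed, Thu, Fri — 1 of them qualifies.
Total: 66 + 1 = 67.

67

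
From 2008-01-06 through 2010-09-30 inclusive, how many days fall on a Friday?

2008-01-06 is a Sunday.
The range spans 999 days (inclusive of both endpoints).
999 = 7 × 142 + 5, so there are 142 full weeks plus 5 extra days.
Each full week contributes one Friday: 142 so far.
The 5 extra days are Sunday, Monday, Tuesday, Wednesday, Thursday — none qualify.
Total: 142 + 0 = 142.

142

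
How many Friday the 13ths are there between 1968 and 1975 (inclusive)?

Friday-the-13ths by year:
1968: Sep, Dec
1969: Jun
1970: Feb, Mar, Nov
1971: Aug
1972: Oct
1973: Apr, Jul
1974: Sep, Dec
1975: Jun

13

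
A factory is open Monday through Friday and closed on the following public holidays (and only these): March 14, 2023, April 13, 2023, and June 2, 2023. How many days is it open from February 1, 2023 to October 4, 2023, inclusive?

February 1, 2023 is a Wednesday.
That's 246 days from start to end, counting both.
246 = 7 × 35 + 1, so there are 35 full weeks plus 1 extra day.
Each full week contributes 5 weekdays (Mon–Fri): 35 × 5 = 175.
The 1 extra day is Wed — 1 of them qualifies.
Total: 175 + 1 = 176.
Holidays: March 14, 2023 (Tue); April 13, 2023 (Thu); June 2, 2023 (Fri).
All 3 holidays fall on weekdays, so subtract 3.
Business days: 176 − 3 = 173.

173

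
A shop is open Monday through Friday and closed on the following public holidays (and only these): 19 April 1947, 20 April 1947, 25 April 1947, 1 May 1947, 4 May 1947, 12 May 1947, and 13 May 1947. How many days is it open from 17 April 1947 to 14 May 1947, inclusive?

17 April 1947 is a Thursday.
The range spans 28 days (inclusive of both endpoints).
28 = 7 × 4, so the span is exactly 4 full weeks.
Each full week contributes 5 weekdays (Mon–Fri): 4 × 5 = 20.
Holidays: 19 April 1947 (Sat); 20 April 1947 (Sun); 25 April 1947 (Fri); 1 May 1947 (Thu); 4 May 1947 (Sun); 12 May 1947 (Mon); 13 May 1947 (Tue).
4 of the 7 holidays fall on weekdays; the rest are weekends and were already excluded.
Business days: 20 − 4 = 16.

16 business days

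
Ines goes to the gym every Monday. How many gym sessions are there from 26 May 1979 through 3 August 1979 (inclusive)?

10 Mondays

26 May 1979 is a Saturday.
From 26 May 1979 to 3 August 1979 is 70 days inclusive.
70 = 7 × 10, so the span is exactly 10 full weeks.
Each full week contributes one Monday: 10 so far.
Total: 10.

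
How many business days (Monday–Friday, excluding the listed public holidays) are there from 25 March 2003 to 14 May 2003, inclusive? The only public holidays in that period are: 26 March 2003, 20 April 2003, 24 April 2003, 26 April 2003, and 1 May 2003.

25 March 2003 is a Tuesday.
The range spans 51 days (inclusive of both endpoints).
51 = 7 × 7 + 2, so there are 7 full weeks plus 2 extra days.
Each full week contributes 5 weekdays (Mon–Fri): 7 × 5 = 35.
The 2 extra days are Tuesday, Wednesday — 2 of them qualify.
Total: 35 + 2 = 37.
Holidays: 26 March 2003 (Wed); 20 April 2003 (Sun); 24 April 2003 (Thu); 26 April 2003 (Sat); 1 May 2003 (Thu).
3 of the 5 holidays fall on weekdays; the rest are weekends and were already excluded.
Business days: 37 − 3 = 34.

34 business days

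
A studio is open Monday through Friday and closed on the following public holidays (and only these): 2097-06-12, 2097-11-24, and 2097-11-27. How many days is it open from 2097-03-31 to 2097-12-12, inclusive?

182 working days

2097-03-31 is a Sunday.
The range spans 257 days (inclusive of both endpoints).
257 = 7 × 36 + 5, so there are 36 full weeks plus 5 extra days.
Each full week contributes 5 weekdays (Mon–Fri): 36 × 5 = 180.
The 5 extra days are Sunday, Monday, Tuesday, Wednesday, Thursday — 4 of them qualify.
Total: 180 + 4 = 184.
Holidays: 2097-06-12 (Wed); 2097-11-24 (Sun); 2097-11-27 (Wed).
2 of the 3 holidays fall on weekdays; the rest are weekends and were already excluded.
Business days: 184 − 2 = 182.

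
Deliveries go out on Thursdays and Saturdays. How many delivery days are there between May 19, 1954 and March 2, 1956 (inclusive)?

187

May 19, 1954 is a Wednesday.
That's 654 days from start to end, counting both.
654 = 7 × 93 + 3, so there are 93 full weeks plus 3 extra days.
Each full week contributes 2 days from the set (Thu, Sat): 93 × 2 = 186.
The 3 extra days are Wednesday, Thursday, Friday — 1 of them qualifies.
Total: 186 + 1 = 187.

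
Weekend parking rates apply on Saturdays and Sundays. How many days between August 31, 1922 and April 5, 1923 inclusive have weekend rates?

62

August 31, 1922 is a Thursday.
That's 218 days from start to end, counting both.
218 = 7 × 31 + 1, so there are 31 full weeks plus 1 extra day.
Each full week contributes 2 weekend days (Sat, Sun): 31 × 2 = 62.
The 1 extra day is Thursday — none qualify.
Total: 62 + 0 = 62.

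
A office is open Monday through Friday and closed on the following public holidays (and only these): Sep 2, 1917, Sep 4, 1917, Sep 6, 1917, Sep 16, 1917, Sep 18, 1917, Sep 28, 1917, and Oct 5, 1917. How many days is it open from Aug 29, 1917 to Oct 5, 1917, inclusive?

23

Aug 29, 1917 is a Wednesday.
The range spans 38 days (inclusive of both endpoints).
38 = 7 × 5 + 3, so there are 5 full weeks plus 3 extra days.
Each full week contributes 5 weekdays (Mon–Fri): 5 × 5 = 25.
The 3 extra days are Wednesday, Thursday, Friday — 3 of them qualify.
Total: 25 + 3 = 28.
Holidays: Sep 2, 1917 (Sun); Sep 4, 1917 (Tue); Sep 6, 1917 (Thu); Sep 16, 1917 (Sun); Sep 18, 1917 (Tue); Sep 28, 1917 (Fri); Oct 5, 1917 (Fri).
5 of the 7 holidays fall on weekdays; the rest are weekends and were already excluded.
Business days: 28 − 5 = 23.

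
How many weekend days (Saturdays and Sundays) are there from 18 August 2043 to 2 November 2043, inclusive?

22

18 August 2043 is a Tuesday.
That's 77 days from start to end, counting both.
77 = 7 × 11, so the span is exactly 11 full weeks.
Each full week contributes 2 weekend days (Sat, Sun): 11 × 2 = 22.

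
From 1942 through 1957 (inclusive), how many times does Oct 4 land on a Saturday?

Day of week of October 4 in each year:
1942: Sun, 1943: Mon, 1944: Wed, 1945: Thu, 1946: Fri, 1947: Sat ✓, 1948: Mon, 1949: Tue, 1950: Wed, 1951: Thu, 1952: Sat ✓, 1953: Sun, 1954: Mon, 1955: Tue, 1956: Thu, 1957: Fri
Saturdays: 1947, 1952.

2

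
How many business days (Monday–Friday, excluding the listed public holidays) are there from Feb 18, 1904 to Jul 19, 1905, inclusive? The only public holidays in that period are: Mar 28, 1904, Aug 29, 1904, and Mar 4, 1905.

368

Feb 18, 1904 is a Thursday.
The range spans 518 days (inclusive of both endpoints).
518 = 7 × 74, so the span is exactly 74 full weeks.
Each full week contributes 5 weekdays (Mon–Fri): 74 × 5 = 370.
Total: 370.
Holidays: Mar 28, 1904 (Mon); Aug 29, 1904 (Mon); Mar 4, 1905 (Sat).
2 of the 3 holidays fall on weekdays; the rest are weekends and were already excluded.
Business days: 370 − 2 = 368.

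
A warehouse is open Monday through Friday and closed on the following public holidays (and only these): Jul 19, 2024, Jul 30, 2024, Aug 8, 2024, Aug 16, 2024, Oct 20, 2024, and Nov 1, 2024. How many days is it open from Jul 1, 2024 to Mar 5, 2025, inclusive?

Jul 1, 2024 is a Monday.
That's 248 days from start to end, counting both.
248 = 7 × 35 + 3, so there are 35 full weeks plus 3 extra days.
Each full week contributes 5 weekdays (Mon–Fri): 35 × 5 = 175.
The 3 extra days are Monday, Tuesday, Wednesday — 3 of them qualify.
Total: 175 + 3 = 178.
Holidays: Jul 19, 2024 (Fri); Jul 30, 2024 (Tue); Aug 8, 2024 (Thu); Aug 16, 2024 (Fri); Oct 20, 2024 (Sun); Nov 1, 2024 (Fri).
5 of the 6 holidays fall on weekdays; the rest are weekends and were already excluded.
Business days: 178 − 5 = 173.

173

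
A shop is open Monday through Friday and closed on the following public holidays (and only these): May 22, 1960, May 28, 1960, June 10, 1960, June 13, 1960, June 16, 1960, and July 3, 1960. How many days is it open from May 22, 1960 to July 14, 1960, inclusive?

May 22, 1960 is a Sunday.
The range spans 54 days (inclusive of both endpoints).
54 = 7 × 7 + 5, so there are 7 full weeks plus 5 extra days.
Each full week contributes 5 weekdays (Mon–Fri): 7 × 5 = 35.
The 5 extra days are Sunday, Monday, Tuesday, Wednesday, Thursday — 4 of them qualify.
Total: 35 + 4 = 39.
Holidays: May 22, 1960 (Sun); May 28, 1960 (Sat); June 10, 1960 (Fri); June 13, 1960 (Mon); June 16, 1960 (Thu); July 3, 1960 (Sun).
3 of the 6 holidays fall on weekdays; the rest are weekends and were already excluded.
Business days: 39 − 3 = 36.

36 business days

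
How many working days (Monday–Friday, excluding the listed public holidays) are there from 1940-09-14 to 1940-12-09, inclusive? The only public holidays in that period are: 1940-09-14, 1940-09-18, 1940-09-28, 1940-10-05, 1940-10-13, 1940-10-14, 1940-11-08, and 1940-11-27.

57

1940-09-14 is a Saturday.
From 1940-09-14 to 1940-12-09 is 87 days inclusive.
87 = 7 × 12 + 3, so there are 12 full weeks plus 3 extra days.
Each full week contributes 5 weekdays (Mon–Fri): 12 × 5 = 60.
The 3 extra days are Sat, Sun, Mon — 1 of them qualifies.
Total: 60 + 1 = 61.
Holidays: 1940-09-14 (Sat); 1940-09-18 (Wed); 1940-09-28 (Sat); 1940-10-05 (Sat); 1940-10-13 (Sun); 1940-10-14 (Mon); 1940-11-08 (Fri); 1940-11-27 (Wed).
4 of the 8 holidays fall on weekdays; the rest are weekends and were already excluded.
Business days: 61 − 4 = 57.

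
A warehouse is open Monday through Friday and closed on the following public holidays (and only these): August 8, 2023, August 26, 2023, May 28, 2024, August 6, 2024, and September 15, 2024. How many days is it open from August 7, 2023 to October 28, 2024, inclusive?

August 7, 2023 is a Monday.
That's 449 days from start to end, counting both.
449 = 7 × 64 + 1, so there are 64 full weeks plus 1 extra day.
Each full week contributes 5 weekdays (Mon–Fri): 64 × 5 = 320.
The 1 extra day is Monday — 1 of them qualifies.
Total: 320 + 1 = 321.
Holidays: August 8, 2023 (Tue); August 26, 2023 (Sat); May 28, 2024 (Tue); August 6, 2024 (Tue); September 15, 2024 (Sun).
3 of the 5 holidays fall on weekdays; the rest are weekends and were already excluded.
Business days: 321 − 3 = 318.

318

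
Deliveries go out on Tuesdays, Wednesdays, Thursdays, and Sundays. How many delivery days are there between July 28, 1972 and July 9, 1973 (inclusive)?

July 28, 1972 is a Friday.
That's 347 days from start to end, counting both.
347 = 7 × 49 + 4, so there are 49 full weeks plus 4 extra days.
Each full week contributes 4 days from the set (Tue, Wed, Thu, Sun): 49 × 4 = 196.
The 4 extra days are Fri, Sat, Sun, Mon — 1 of them qualifies.
Total: 196 + 1 = 197.

197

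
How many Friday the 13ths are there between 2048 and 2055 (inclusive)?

13

Friday-the-13ths by year:
2048: Mar, Nov
2049: Aug
2050: May
2051: Jan, Oct
2052: Sep, Dec
2053: Jun
2054: Feb, Mar, Nov
2055: Aug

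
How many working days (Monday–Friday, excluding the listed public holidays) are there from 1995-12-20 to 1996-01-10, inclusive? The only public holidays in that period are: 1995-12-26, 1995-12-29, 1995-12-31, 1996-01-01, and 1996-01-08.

12 working days

1995-12-20 is a Wednesday.
From 1995-12-20 to 1996-01-10 is 22 days inclusive.
22 = 7 × 3 + 1, so there are 3 full weeks plus 1 extra day.
Each full week contributes 5 weekdays (Mon–Fri): 3 × 5 = 15.
The 1 extra day is Wednesday — 1 of them qualifies.
Total: 15 + 1 = 16.
Holidays: 1995-12-26 (Tue); 1995-12-29 (Fri); 1995-12-31 (Sun); 1996-01-01 (Mon); 1996-01-08 (Mon).
4 of the 5 holidays fall on weekdays; the rest are weekends and were already excluded.
Business days: 16 − 4 = 12.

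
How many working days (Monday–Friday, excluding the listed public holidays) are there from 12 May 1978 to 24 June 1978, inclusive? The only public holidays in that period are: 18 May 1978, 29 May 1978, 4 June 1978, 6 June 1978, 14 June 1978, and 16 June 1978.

26 working days

12 May 1978 is a Friday.
That's 44 days from start to end, counting both.
44 = 7 × 6 + 2, so there are 6 full weeks plus 2 extra days.
Each full week contributes 5 weekdays (Mon–Fri): 6 × 5 = 30.
The 2 extra days are Fri, Sat — 1 of them qualifies.
Total: 30 + 1 = 31.
Holidays: 18 May 1978 (Thu); 29 May 1978 (Mon); 4 June 1978 (Sun); 6 June 1978 (Tue); 14 June 1978 (Wed); 16 June 1978 (Fri).
5 of the 6 holidays fall on weekdays; the rest are weekends and were already excluded.
Business days: 31 − 5 = 26.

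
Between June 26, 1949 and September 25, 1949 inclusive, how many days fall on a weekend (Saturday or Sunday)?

27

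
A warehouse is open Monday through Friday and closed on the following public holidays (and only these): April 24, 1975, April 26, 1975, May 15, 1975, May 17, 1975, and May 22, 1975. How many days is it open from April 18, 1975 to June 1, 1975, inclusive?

28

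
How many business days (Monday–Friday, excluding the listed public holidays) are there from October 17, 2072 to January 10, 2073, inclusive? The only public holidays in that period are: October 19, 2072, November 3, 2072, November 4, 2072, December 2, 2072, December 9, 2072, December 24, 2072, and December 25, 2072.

57

October 17, 2072 is a Monday.
The range spans 86 days (inclusive of both endpoints).
86 = 7 × 12 + 2, so there are 12 full weeks plus 2 extra days.
Each full week contributes 5 weekdays (Mon–Fri): 12 × 5 = 60.
The 2 extra days are Mon, Tue — 2 of them qualify.
Total: 60 + 2 = 62.
Holidays: October 19, 2072 (Wed); November 3, 2072 (Thu); November 4, 2072 (Fri); December 2, 2072 (Fri); December 9, 2072 (Fri); December 24, 2072 (Sat); December 25, 2072 (Sun).
5 of the 7 holidays fall on weekdays; the rest are weekends and were already excluded.
Business days: 62 − 5 = 57.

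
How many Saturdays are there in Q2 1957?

1957-04-01 is a Monday.
From 1957-04-01 to 1957-06-30 is 91 days inclusive.
91 = 7 × 13, so the span is exactly 13 full weeks.
Each full week contributes one Saturday: 13 so far.
Total: 13.

13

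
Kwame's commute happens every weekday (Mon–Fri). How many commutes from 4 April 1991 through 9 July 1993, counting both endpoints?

592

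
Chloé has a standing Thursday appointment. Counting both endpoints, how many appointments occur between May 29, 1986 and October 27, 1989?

May 29, 1986 is a Thursday.
From May 29, 1986 to October 27, 1989 is 1248 days inclusive.
1248 = 7 × 178 + 2, so there are 178 full weeks plus 2 extra days.
Each full week contributes one Thursday: 178 so far.
The 2 extra days are Thu, Fri — 1 of them qualifies.
Total: 178 + 1 = 179.

179 Thursdays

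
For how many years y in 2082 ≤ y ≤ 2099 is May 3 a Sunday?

3

Day of week of May 3 in each year:
2082: Sun ✓, 2083: Mon, 2084: Wed, 2085: Thu, 2086: Fri, 2087: Sat, 2088: Mon, 2089: Tue, 2090: Wed, 2091: Thu, 2092: Sat, 2093: Sun ✓, 2094: Mon, 2095: Tue, 2096: Thu, 2097: Fri, 2098: Sat, 2099: Sun ✓
Sundays: 2082, 2093, 2099.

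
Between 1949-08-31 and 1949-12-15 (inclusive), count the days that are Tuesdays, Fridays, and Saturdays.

45

1949-08-31 is a Wednesday.
That's 107 days from start to end, counting both.
107 = 7 × 15 + 2, so there are 15 full weeks plus 2 extra days.
Each full week contributes 3 days from the set (Tue, Fri, Sat): 15 × 3 = 45.
The 2 extra days are Wed, Thu — none qualify.
Total: 45 + 0 = 45.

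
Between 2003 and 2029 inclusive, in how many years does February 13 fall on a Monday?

Day of week of February 13 in each year:
2003: Thu, 2004: Fri, 2005: Sun, 2006: Mon ✓, 2007: Tue, 2008: Wed, 2009: Fri, 2010: Sat, 2011: Sun, 2012: Mon ✓, 2013: Wed, 2014: Thu, 2015: Fri, 2016: Sat, 2017: Mon ✓, 2018: Tue, 2019: Wed, 2020: Thu, 2021: Sat, 2022: Sun, 2023: Mon ✓, 2024: Tue, 2025: Thu, 2026: Fri, 2027: Sat, 2028: Sun, 2029: Tue
Mondays: 2006, 2012, 2017, 2023.

4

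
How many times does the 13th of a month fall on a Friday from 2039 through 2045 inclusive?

Friday-the-13ths by year:
2039: May
2040: Jan, Apr, Jul
2041: Sep, Dec
2042: Jun
2043: Feb, Mar, Nov
2044: May
2045: Jan, Oct

13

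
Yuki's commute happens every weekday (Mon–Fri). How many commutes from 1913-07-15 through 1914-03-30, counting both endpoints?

1913-07-15 is a Tuesday.
From 1913-07-15 to 1914-03-30 is 259 days inclusive.
259 = 7 × 37, so the span is exactly 37 full weeks.
Each full week contributes 5 weekdays (Mon–Fri): 37 × 5 = 185.

185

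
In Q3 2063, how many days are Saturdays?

2063-07-01 is a Sunday.
The range spans 92 days (inclusive of both endpoints).
92 = 7 × 13 + 1, so there are 13 full weeks plus 1 extra day.
Each full week contributes one Saturday: 13 so far.
The 1 extra day is Sun — none qualify.
Total: 13 + 0 = 13.

13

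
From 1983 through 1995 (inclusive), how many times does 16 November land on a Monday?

Day of week of November 16 in each year:
1983: Wed, 1984: Fri, 1985: Sat, 1986: Sun, 1987: Mon ✓, 1988: Wed, 1989: Thu, 1990: Fri, 1991: Sat, 1992: Mon ✓, 1993: Tue, 1994: Wed, 1995: Thu
Mondays: 1987, 1992.

2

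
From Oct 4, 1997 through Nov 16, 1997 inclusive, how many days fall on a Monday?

6

Oct 4, 1997 is a Saturday.
From Oct 4, 1997 to Nov 16, 1997 is 44 days inclusive.
44 = 7 × 6 + 2, so there are 6 full weeks plus 2 extra days.
Each full week contributes one Monday: 6 so far.
The 2 extra days are Sat, Sun — none qualify.
Total: 6 + 0 = 6.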